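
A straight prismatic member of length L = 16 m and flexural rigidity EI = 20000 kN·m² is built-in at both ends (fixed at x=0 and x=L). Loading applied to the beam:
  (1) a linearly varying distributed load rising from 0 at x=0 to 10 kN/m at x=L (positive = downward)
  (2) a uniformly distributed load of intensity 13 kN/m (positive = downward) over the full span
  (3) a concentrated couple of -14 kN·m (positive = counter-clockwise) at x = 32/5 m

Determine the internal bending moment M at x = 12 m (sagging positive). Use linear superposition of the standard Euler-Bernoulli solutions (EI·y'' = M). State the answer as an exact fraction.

M(12) = 4342/75 kN·m

Load 1 — triangular load w₀=10 kN/m (0→w₀ over full span):
  M_1 = 3w₀Lx/20 - w₀L²/30 - w₀x³/(6L) = 3·10·16·12/20 - 10·16²/30 - 10·12³/(6·16) = 68/3 kN·m
Load 2 — uniform load w=13 kN/m over full span:
  M_2 = wLx/2 - wL²/12 - wx²/2 = 13·16·12/2 - 13·16²/12 - 13·12²/2 = 104/3 kN·m
Load 3 — applied couple M₀=-14 kN·m at a=32/5 m (b=L-a=48/5):
  M_3 = R_Ax - M_A - M₀  [x>a] with R_A=-63/50, M_A=-42/25 = (-63/50)·12 - (-42/25) - (-14) = 14/25 kN·m
Superposition: M = Σ M_i = 4342/75 kN·m ≈ 57.893333 kN·m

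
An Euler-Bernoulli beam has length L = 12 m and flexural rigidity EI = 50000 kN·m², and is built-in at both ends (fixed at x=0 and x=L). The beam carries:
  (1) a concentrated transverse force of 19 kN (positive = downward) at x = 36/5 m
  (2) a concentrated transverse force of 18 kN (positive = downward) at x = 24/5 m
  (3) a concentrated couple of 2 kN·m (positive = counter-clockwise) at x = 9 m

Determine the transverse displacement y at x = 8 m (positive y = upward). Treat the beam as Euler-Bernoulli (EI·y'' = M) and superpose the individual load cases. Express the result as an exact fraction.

Load 1 — point force P=19 kN at a=36/5 m (b=L-a=24/5):
  y_1 = -Pa²(L-x)²(3bL-(3b+a)(L-x))/(6L³EI)  [x>a] = -19·(36/5)²·(12-8)²·(3·(24/5)·12-(3·(24/5)+(36/5))·(12-8))/(6·12³·50000) = -1026/390625 m
Load 2 — point force P=18 kN at a=24/5 m (b=L-a=36/5):
  y_2 = -Pa²(L-x)²(3bL-(3b+a)(L-x))/(6L³EI)  [x>a] = -18·(24/5)²·(12-8)²·(3·(36/5)·12-(3·(36/5)+(24/5))·(12-8))/(6·12³·50000) = -768/390625 m
Load 3 — applied couple M₀=2 kN·m at a=9 m (b=L-a=3):
  y_3 = (R_Ax³/6 - M_Ax²/2)/EI  [x≤a] with R_A=3/16, M_A=5/8 = ((3/16)·8³/6 - (5/8)·8²/2)/50000 = -1/12500 m
Superposition: y = Σ y_i = -7301/1562500 m ≈ -0.004673 m

y(8) = -7301/1562500 m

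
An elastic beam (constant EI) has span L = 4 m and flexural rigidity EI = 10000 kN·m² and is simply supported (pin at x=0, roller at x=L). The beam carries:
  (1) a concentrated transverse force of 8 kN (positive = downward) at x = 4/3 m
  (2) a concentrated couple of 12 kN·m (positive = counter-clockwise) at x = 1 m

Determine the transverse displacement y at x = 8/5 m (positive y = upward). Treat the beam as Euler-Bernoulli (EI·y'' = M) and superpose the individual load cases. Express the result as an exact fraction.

y(8/5) = -571/16875000 m

Load 1 — point force P=8 kN at a=4/3 m (b=L-a=8/3):
  y_1 = -Pa(L-x)(2Lx-a²-x²)/(6LEI)  [x>a] = -8·(4/3)·(4-(8/5))·(2·4·(8/5)-(4/3)²-(8/5)²)/(6·4·10000) = -1904/2109375 m
Load 2 — applied couple M₀=12 kN·m at a=1 m (b=L-a=3):
  y_2 = (M₀x³/(6L)-M₀(x-a)²/2+C₁x)/EI  [x>a] with C₁=M₀(3b²-L²)/(6L)=11/2 = (12·(8/5)³/(6·4)-12·((8/5)-1)²/2+(11/2)·(8/5))/10000 = 543/625000 m
Superposition: y = Σ y_i = -571/16875000 m ≈ -0.000034 m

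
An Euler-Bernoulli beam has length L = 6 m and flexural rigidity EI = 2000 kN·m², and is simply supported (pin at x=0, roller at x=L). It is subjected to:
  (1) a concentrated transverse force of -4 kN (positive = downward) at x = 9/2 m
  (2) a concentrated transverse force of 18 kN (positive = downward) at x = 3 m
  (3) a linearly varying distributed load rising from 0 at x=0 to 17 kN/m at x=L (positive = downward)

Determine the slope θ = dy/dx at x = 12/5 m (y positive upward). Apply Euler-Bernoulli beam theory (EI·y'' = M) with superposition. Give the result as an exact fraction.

Load 1 — point force P=-4 kN at a=9/2 m (b=L-a=3/2):
  θ_1 = -Pb(L²-b²-3x²)/(6LEI)  [x≤a] = -(-4)·(3/2)·(6²-(3/2)²-3·(12/5)²)/(6·6·2000) = 549/400000 rad
Load 2 — point force P=18 kN at a=3 m (b=L-a=3):
  θ_2 = -Pb(L²-b²-3x²)/(6LEI)  [x≤a] = -18·3·(6²-3²-3·(12/5)²)/(6·6·2000) = -729/100000 rad
Load 3 — triangular load w₀=17 kN/m (0→w₀ over full span):
  θ_3 = -w₀(7L⁴-30L²x²+15x⁴)/(360LEI) = -17·(7·6⁴-30·6²·(12/5)²+15·(12/5)⁴)/(360·6·2000) = -16473/1250000 rad
Superposition: θ = Σ θ_i = -190959/10000000 rad ≈ -0.019096 rad

θ(12/5) = -190959/10000000 rad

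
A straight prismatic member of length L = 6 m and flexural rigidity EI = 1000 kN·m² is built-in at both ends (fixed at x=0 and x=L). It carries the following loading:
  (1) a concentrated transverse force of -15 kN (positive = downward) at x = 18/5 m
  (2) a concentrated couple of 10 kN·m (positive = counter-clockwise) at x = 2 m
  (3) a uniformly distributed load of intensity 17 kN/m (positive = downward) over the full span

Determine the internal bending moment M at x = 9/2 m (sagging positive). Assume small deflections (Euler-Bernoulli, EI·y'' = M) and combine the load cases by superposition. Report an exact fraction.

Load 1 — point force P=-15 kN at a=18/5 m (b=L-a=12/5):
  M_1 = Pa²(a+3b)(L-x)/L³ - Pa²b/L²  [x>a] = (-15)·(18/5)²·((18/5)+3·(12/5))·(6-(9/2))/6³ - (-15)·(18/5)²·(12/5)/6² = -81/50 kN·m
Load 2 — applied couple M₀=10 kN·m at a=2 m (b=L-a=4):
  M_2 = R_Ax - M_A - M₀  [x>a] with R_A=20/9, M_A=0 = (20/9)·(9/2) - 0 - 10 = 0 kN·m
Load 3 — uniform load w=17 kN/m over full span:
  M_3 = wLx/2 - wL²/12 - wx²/2 = 17·6·(9/2)/2 - 17·6²/12 - 17·(9/2)²/2 = 51/8 kN·m
Superposition: M = Σ M_i = 951/200 kN·m ≈ 4.755000 kN·m

M(9/2) = 951/200 kN·m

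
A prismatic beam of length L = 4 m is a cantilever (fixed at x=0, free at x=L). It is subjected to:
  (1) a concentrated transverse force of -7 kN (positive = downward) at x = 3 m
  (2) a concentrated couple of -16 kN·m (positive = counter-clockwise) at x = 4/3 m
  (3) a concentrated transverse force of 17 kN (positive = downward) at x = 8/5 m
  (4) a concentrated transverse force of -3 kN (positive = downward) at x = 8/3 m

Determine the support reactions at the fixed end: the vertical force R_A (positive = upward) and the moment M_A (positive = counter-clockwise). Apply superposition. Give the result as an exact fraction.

Load 1 — point force P=-7 kN at a=3 m (b=L-a=1):
  R_A = P = (-7) = -7 kN
  M_A = Pa = (-7)·3 = -21 kN·m
Load 2 — applied couple M₀=-16 kN·m at a=4/3 m (b=L-a=8/3):
  R_A = 0 kN
  M_A = -M₀ = -(-16) = 16 kN·m
Load 3 — point force P=17 kN at a=8/5 m (b=L-a=12/5):
  R_A = P = 17 kN
  M_A = Pa = 17·(8/5) = 136/5 kN·m
Load 4 — point force P=-3 kN at a=8/3 m (b=L-a=4/3):
  R_A = P = (-3) = -3 kN
  M_A = Pa = (-3)·(8/3) = -8 kN·m
Superposition: R_A = 7 kN, M_A = 71/5 kN·m

R_A = 7 kN, M_A = 71/5 kN·m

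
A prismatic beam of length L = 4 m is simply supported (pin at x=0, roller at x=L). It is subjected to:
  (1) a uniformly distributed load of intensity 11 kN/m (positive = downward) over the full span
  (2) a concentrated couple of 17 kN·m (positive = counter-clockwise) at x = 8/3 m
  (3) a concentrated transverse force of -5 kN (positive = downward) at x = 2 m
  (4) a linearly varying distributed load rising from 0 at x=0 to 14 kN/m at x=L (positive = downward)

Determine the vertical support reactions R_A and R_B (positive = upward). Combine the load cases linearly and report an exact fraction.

R_A = 397/12 kN, R_B = 407/12 kN

Load 1 — uniform load w=11 kN/m over full span:
  R_A = wL/2 = 11·4/2 = 22 kN
  R_B = wL/2 = 11·4/2 = 22 kN
Load 2 — applied couple M₀=17 kN·m at a=8/3 m (b=L-a=4/3):
  R_A = M₀/L = 17/4 kN
  R_B = -M₀/L = -17/4 kN
Load 3 — point force P=-5 kN at a=2 m (b=L-a=2):
  R_A = Pb/L = (-5)·2/4 = -5/2 kN
  R_B = Pa/L = (-5)·2/4 = -5/2 kN
Load 4 — triangular load w₀=14 kN/m (0→w₀ over full span):
  R_A = w₀L/6 = 14·4/6 = 28/3 kN
  R_B = w₀L/3 = 14·4/3 = 56/3 kN
Superposition: R_A = 397/12 kN, R_B = 407/12 kN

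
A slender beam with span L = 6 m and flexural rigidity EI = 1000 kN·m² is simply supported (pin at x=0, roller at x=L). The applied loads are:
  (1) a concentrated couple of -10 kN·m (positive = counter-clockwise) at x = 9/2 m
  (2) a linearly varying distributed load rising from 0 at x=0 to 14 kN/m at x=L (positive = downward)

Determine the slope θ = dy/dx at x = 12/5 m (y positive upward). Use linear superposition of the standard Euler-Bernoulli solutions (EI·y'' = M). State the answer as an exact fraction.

Load 1 — applied couple M₀=-10 kN·m at a=9/2 m (b=L-a=3/2):
  θ_1 = (M₀x²/(2L)+C₁)/EI  [x≤a] with C₁=M₀(3b²-L²)/(6L)=65/8 = ((-10)·(12/5)²/(2·6)+(65/8))/1000 = 133/40000 rad
Load 2 — triangular load w₀=14 kN/m (0→w₀ over full span):
  θ_2 = -w₀(7L⁴-30L²x²+15x⁴)/(360LEI) = -14·(7·6⁴-30·6²·(12/5)²+15·(12/5)⁴)/(360·6·1000) = -6783/312500 rad
Superposition: θ = Σ θ_i = -91903/5000000 rad ≈ -0.018381 rad

θ(12/5) = -91903/5000000 rad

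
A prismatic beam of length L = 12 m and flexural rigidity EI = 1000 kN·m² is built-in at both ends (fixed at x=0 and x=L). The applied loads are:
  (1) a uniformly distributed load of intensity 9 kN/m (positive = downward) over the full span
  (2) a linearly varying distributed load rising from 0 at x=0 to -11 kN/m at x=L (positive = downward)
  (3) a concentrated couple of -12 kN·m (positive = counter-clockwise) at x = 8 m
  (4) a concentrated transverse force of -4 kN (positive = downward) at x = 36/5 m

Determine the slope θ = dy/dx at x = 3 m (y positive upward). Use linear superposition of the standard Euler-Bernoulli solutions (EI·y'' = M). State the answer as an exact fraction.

Load 1 — uniform load w=9 kN/m over full span:
  θ_1 = -wx(L-x)(L-2x)/(12EI) = -9·3·(12-3)·(12-2·3)/(12·1000) = -243/2000 rad
Load 2 — triangular load w₀=-11 kN/m (0→w₀ over full span):
  θ_2 = -w₀(2x(L-x)(L-2x)(x+2L)+x²(L-x)²)/(120LEI) = -(-11)·(2·3·(12-3)·(12-2·3)·(3+2·12)+3²·(12-3)²)/(120·12·1000) = 11583/160000 rad
Load 3 — applied couple M₀=-12 kN·m at a=8 m (b=L-a=4):
  θ_3 = (R_Ax²/2 - M_Ax)/EI  [x≤a] with R_A=-4/3, M_A=-4 = ((-4/3)·3²/2 - (-4)·3)/1000 = 3/500 rad
Load 4 — point force P=-4 kN at a=36/5 m (b=L-a=24/5):
  θ_4 = -Pb²x(2aL-(3a+b)x)/(2L³EI)  [x≤a] = -(-4)·(24/5)²·3·(2·(36/5)·12-(3·(36/5)+(24/5))·3)/(2·12³·1000) = 117/15625 rad
Superposition: θ = Σ θ_i = -142473/4000000 rad ≈ -0.035618 rad

θ(3) = -142473/4000000 rad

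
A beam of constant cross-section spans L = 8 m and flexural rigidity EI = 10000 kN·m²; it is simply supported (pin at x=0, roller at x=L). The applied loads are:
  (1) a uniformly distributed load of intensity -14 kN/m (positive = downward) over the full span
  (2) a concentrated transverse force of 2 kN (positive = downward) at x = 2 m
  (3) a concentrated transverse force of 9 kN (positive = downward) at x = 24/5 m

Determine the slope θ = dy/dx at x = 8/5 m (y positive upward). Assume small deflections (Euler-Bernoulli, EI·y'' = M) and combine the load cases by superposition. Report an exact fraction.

Load 1 — uniform load w=-14 kN/m over full span:
  θ_1 = -w(L³-6Lx²+4x³)/(24EI) = -(-14)·(8³-6·8·(8/5)²+4·(8/5)³)/(24·10000) = 1848/78125 rad
Load 2 — point force P=2 kN at a=2 m (b=L-a=6):
  θ_2 = -Pb(L²-b²-3x²)/(6LEI)  [x≤a] = -2·6·(8²-6²-3·(8/5)²)/(6·8·10000) = -127/250000 rad
Load 3 — point force P=9 kN at a=24/5 m (b=L-a=16/5):
  θ_3 = -Pb(L²-b²-3x²)/(6LEI)  [x≤a] = -9·(16/5)·(8²-(16/5)²-3·(8/5)²)/(6·8·10000) = -216/78125 rad
Superposition: θ = Σ θ_i = 25477/1250000 rad ≈ 0.020382 rad

θ(8/5) = 25477/1250000 rad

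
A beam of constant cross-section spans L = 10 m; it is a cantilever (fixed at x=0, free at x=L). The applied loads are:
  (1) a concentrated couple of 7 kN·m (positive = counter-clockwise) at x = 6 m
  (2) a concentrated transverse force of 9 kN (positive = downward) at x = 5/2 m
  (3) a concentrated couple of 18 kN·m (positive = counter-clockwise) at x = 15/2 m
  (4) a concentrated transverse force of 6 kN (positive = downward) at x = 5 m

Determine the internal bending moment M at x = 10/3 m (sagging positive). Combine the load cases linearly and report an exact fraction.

M(10/3) = 15 kN·m

Load 1 — applied couple M₀=7 kN·m at a=6 m (b=L-a=4):
  M_1 = M₀  [x≤a] = 7 = 7 kN·m
Load 2 — point force P=9 kN at a=5/2 m (b=L-a=15/2):
  M_2 = 0  [x>a] = 0 kN·m
Load 3 — applied couple M₀=18 kN·m at a=15/2 m (b=L-a=5/2):
  M_3 = M₀  [x≤a] = 18 = 18 kN·m
Load 4 — point force P=6 kN at a=5 m (b=L-a=5):
  M_4 = -P(a-x)  [x≤a] = -6·(5-(10/3)) = -10 kN·m
Superposition: M = Σ M_i = 15 kN·m ≈ 15.000000 kN·m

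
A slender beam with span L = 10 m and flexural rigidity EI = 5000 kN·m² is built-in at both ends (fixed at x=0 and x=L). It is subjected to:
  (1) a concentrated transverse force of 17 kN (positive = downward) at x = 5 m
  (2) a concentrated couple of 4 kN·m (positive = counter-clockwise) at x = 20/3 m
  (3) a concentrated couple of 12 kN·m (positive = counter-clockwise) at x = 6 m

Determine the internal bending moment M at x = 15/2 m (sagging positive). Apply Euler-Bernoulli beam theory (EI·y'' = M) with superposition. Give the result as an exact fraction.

M(15/2) = -316/75 kN·m

Load 1 — point force P=17 kN at a=5 m (b=L-a=5):
  M_1 = Pa²(a+3b)(L-x)/L³ - Pa²b/L²  [x>a] = 17·5²·(5+3·5)·(10-(15/2))/10³ - 17·5²·5/10² = 0 kN·m
Load 2 — applied couple M₀=4 kN·m at a=20/3 m (b=L-a=10/3):
  M_2 = R_Ax - M_A - M₀  [x>a] with R_A=8/15, M_A=4/3 = (8/15)·(15/2) - (4/3) - 4 = -4/3 kN·m
Load 3 — applied couple M₀=12 kN·m at a=6 m (b=L-a=4):
  M_3 = R_Ax - M_A - M₀  [x>a] with R_A=216/125, M_A=96/25 = (216/125)·(15/2) - (96/25) - 12 = -72/25 kN·m
Superposition: M = Σ M_i = -316/75 kN·m ≈ -4.213333 kN·m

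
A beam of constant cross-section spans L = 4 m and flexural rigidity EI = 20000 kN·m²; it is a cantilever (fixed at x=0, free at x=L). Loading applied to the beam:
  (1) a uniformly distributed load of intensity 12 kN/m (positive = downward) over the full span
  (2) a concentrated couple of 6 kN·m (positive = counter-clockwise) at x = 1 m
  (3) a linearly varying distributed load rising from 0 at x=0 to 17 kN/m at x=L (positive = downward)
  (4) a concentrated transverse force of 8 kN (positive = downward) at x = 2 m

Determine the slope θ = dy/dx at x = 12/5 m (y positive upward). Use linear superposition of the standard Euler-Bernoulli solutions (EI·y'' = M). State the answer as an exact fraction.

Load 1 — uniform load w=12 kN/m over full span:
  θ_1 = -wx(x²-3Lx+3L²)/(6EI) = -12·(12/5)·((12/5)²-3·4·(12/5)+3·4²)/(6·20000) = -468/78125 rad
Load 2 — applied couple M₀=6 kN·m at a=1 m (b=L-a=3):
  θ_2 = M₀a/EI  [x>a] = 6·1/20000 = 3/10000 rad
Load 3 — triangular load w₀=17 kN/m (0→w₀ over full span):
  θ_3 = (w₀Lx²/4-w₀L²x/3-w₀x⁴/(24L))/EI = (17·4·(12/5)²/4-17·4²·(12/5)/3-17·(12/5)⁴/(24·4))/20000 = -9809/1562500 rad
Load 4 — point force P=8 kN at a=2 m (b=L-a=2):
  θ_4 = -Pa²/(2EI)  [x>a] = -8·2²/(2·20000) = -1/1250 rad
Superposition: θ = Σ θ_i = -79801/6250000 rad ≈ -0.012768 rad

θ(12/5) = -79801/6250000 rad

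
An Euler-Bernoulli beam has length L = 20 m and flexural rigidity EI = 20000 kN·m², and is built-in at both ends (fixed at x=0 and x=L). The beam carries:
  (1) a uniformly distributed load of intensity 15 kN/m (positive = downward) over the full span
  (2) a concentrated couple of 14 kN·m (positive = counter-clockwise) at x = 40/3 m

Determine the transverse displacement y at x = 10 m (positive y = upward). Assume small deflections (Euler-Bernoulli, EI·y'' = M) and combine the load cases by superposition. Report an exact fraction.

Load 1 — uniform load w=15 kN/m over full span:
  y_1 = -wx²(L-x)²/(24EI) = -15·10²·(20-10)²/(24·20000) = -5/16 m
Load 2 — applied couple M₀=14 kN·m at a=40/3 m (b=L-a=20/3):
  y_2 = (R_Ax³/6 - M_Ax²/2)/EI  [x≤a] with R_A=14/15, M_A=14/3 = ((14/15)·10³/6 - (14/3)·10²/2)/20000 = -7/1800 m
Superposition: y = Σ y_i = -1139/3600 m ≈ -0.316389 m

y(10) = -1139/3600 m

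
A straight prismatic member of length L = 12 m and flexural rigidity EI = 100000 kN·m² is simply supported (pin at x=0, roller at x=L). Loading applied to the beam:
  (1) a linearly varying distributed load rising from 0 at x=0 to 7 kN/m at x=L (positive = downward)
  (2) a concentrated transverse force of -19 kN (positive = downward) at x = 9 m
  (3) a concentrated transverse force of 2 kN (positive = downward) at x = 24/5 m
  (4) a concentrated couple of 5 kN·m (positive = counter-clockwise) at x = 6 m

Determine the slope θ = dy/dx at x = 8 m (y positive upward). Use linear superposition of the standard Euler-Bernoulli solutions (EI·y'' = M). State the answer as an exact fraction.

θ(8) = 708127/900000000 rad

Load 1 — triangular load w₀=7 kN/m (0→w₀ over full span):
  θ_1 = -w₀(7L⁴-30L²x²+15x⁴)/(360LEI) = -7·(7·12⁴-30·12²·8²+15·8⁴)/(360·12·100000) = 637/562500 rad
Load 2 — point force P=-19 kN at a=9 m (b=L-a=3):
  θ_2 = -Pb(L²-b²-3x²)/(6LEI)  [x≤a] = -(-19)·3·(12²-3²-3·8²)/(6·12·100000) = -361/800000 rad
Load 3 — point force P=2 kN at a=24/5 m (b=L-a=36/5):
  θ_3 = -Pa(2L²-6Lx+3x²+a²)/(6LEI)  [x>a] = -2·(24/5)·(2·12²-6·12·8+3·8²+(24/5)²)/(6·12·100000) = 38/390625 rad
Load 4 — applied couple M₀=5 kN·m at a=6 m (b=L-a=6):
  θ_4 = (M₀x²/(2L)-M₀(x-a)+C₁)/EI  [x>a] with C₁=M₀(3b²-L²)/(6L)=-5/2 = (5·8²/(2·12)-5·(8-6)+(-5/2))/100000 = 1/120000 rad
Superposition: θ = Σ θ_i = 708127/900000000 rad ≈ 0.000787 rad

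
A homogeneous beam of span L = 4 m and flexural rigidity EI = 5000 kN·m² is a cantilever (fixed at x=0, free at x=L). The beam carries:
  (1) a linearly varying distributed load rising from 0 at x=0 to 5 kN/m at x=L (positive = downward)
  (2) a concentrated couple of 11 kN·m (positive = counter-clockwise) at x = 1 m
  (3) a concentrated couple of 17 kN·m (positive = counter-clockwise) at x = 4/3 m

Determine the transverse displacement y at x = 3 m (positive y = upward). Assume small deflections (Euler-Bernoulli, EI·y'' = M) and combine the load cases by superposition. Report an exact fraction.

y(3) = 823/1440000 m

Load 1 — triangular load w₀=5 kN/m (0→w₀ over full span):
  y_1 = (w₀Lx³/12-w₀L²x²/6-w₀x⁵/(120L))/EI = (5·4·3³/12-5·4²·3²/6-5·3⁵/(120·4))/5000 = -2481/160000 m
Load 2 — applied couple M₀=11 kN·m at a=1 m (b=L-a=3):
  y_2 = M₀a(2x-a)/(2EI)  [x>a] = 11·1·(2·3-1)/(2·5000) = 11/2000 m
Load 3 — applied couple M₀=17 kN·m at a=4/3 m (b=L-a=8/3):
  y_3 = M₀a(2x-a)/(2EI)  [x>a] = 17·(4/3)·(2·3-(4/3))/(2·5000) = 119/11250 m
Superposition: y = Σ y_i = 823/1440000 m ≈ 0.000572 m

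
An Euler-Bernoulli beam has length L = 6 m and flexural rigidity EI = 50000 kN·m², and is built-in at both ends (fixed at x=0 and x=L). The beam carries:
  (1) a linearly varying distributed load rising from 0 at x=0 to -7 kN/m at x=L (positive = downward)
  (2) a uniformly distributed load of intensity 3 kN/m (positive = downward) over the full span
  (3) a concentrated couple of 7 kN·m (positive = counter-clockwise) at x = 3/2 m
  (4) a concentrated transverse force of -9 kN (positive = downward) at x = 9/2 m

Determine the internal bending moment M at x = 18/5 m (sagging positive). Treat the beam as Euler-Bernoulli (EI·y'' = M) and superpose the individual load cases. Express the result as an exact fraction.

Load 1 — triangular load w₀=-7 kN/m (0→w₀ over full span):
  M_1 = 3w₀Lx/20 - w₀L²/30 - w₀x³/(6L) = 3·(-7)·6·(18/5)/20 - (-7)·6²/30 - (-7)·(18/5)³/(6·6) = -651/125 kN·m
Load 2 — uniform load w=3 kN/m over full span:
  M_2 = wLx/2 - wL²/12 - wx²/2 = 3·6·(18/5)/2 - 3·6²/12 - 3·(18/5)²/2 = 99/25 kN·m
Load 3 — applied couple M₀=7 kN·m at a=3/2 m (b=L-a=9/2):
  M_3 = R_Ax - M_A - M₀  [x>a] with R_A=21/16, M_A=-21/16 = (21/16)·(18/5) - (-21/16) - 7 = -77/80 kN·m
Load 4 — point force P=-9 kN at a=9/2 m (b=L-a=3/2):
  M_4 = Pb²(3a+b)x/L³ - Pab²/L²  [x≤a] = (-9)·(3/2)²·(3·(9/2)+(3/2))·(18/5)/6³ - (-9)·(9/2)·(3/2)²/6² = -81/32 kN·m
Superposition: M = Σ M_i = -18967/4000 kN·m ≈ -4.741750 kN·m

M(18/5) = -18967/4000 kN·m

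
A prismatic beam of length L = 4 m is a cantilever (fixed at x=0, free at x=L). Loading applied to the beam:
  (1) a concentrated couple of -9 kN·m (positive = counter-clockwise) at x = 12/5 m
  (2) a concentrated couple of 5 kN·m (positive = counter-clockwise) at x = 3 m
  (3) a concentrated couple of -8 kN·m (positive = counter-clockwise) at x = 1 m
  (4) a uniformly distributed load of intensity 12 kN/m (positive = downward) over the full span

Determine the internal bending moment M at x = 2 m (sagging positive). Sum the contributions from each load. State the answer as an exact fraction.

M(2) = -28 kN·m

Load 1 — applied couple M₀=-9 kN·m at a=12/5 m (b=L-a=8/5):
  M_1 = M₀  [x≤a] = (-9) = -9 kN·m
Load 2 — applied couple M₀=5 kN·m at a=3 m (b=L-a=1):
  M_2 = M₀  [x≤a] = 5 = 5 kN·m
Load 3 — applied couple M₀=-8 kN·m at a=1 m (b=L-a=3):
  M_3 = 0  [x>a] = 0 kN·m
Load 4 — uniform load w=12 kN/m over full span:
  M_4 = -w(L-x)²/2 = -12·(4-2)²/2 = -24 kN·m
Superposition: M = Σ M_i = -28 kN·m ≈ -28.000000 kN·m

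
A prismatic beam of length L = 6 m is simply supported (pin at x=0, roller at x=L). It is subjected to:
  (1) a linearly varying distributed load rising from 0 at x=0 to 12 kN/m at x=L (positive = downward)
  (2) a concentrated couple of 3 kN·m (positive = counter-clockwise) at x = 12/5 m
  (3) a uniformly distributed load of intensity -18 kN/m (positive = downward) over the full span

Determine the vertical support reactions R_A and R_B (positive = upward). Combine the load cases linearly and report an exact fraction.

R_A = -83/2 kN, R_B = -61/2 kN

Load 1 — triangular load w₀=12 kN/m (0→w₀ over full span):
  R_A = w₀L/6 = 12·6/6 = 12 kN
  R_B = w₀L/3 = 12·6/3 = 24 kN
Load 2 — applied couple M₀=3 kN·m at a=12/5 m (b=L-a=18/5):
  R_A = M₀/L = 3/6 = 1/2 kN
  R_B = -M₀/L = -3/6 = -1/2 kN
Load 3 — uniform load w=-18 kN/m over full span:
  R_A = wL/2 = (-18)·6/2 = -54 kN
  R_B = wL/2 = (-18)·6/2 = -54 kN
Superposition: R_A = -83/2 kN, R_B = -61/2 kN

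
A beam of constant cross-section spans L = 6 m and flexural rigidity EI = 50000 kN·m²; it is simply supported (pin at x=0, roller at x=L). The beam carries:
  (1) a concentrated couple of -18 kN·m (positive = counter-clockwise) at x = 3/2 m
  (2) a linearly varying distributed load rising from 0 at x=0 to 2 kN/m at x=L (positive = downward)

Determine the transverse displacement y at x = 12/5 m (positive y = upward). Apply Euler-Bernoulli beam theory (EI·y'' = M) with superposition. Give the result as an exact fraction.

Load 1 — applied couple M₀=-18 kN·m at a=3/2 m (b=L-a=9/2):
  y_1 = (M₀x³/(6L)-M₀(x-a)²/2+C₁x)/EI  [x>a] with C₁=M₀(3b²-L²)/(6L)=-99/8 = ((-18)·(12/5)³/(6·6)-(-18)·((12/5)-(3/2))²/2+(-99/8)·(12/5))/50000 = -14661/25000000 m
Load 2 — triangular load w₀=2 kN/m (0→w₀ over full span):
  y_2 = -w₀x(7L⁴-10L²x²+3x⁴)/(360LEI) = -2·(12/5)·(7·6⁴-10·6²·(12/5)²+3·(12/5)⁴)/(360·6·50000) = -30807/97656250 m
Superposition: y = Σ y_i = -2818449/3125000000 m ≈ -0.000902 m

y(12/5) = -2818449/3125000000 m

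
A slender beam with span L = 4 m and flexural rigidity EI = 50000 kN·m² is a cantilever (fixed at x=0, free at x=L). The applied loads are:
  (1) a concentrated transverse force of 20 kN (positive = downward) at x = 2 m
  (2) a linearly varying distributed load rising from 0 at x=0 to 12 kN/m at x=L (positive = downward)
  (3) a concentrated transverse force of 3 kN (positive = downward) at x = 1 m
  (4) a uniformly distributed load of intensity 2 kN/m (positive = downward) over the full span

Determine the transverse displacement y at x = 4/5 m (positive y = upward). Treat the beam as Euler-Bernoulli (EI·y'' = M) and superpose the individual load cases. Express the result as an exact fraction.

y(4/5) = -67791/97656250 m

Load 1 — point force P=20 kN at a=2 m (b=L-a=2):
  y_1 = -Px²(3a-x)/(6EI)  [x≤a] = -20·(4/5)²·(3·2-(4/5))/(6·50000) = -52/234375 m
Load 2 — triangular load w₀=12 kN/m (0→w₀ over full span):
  y_2 = (w₀Lx³/12-w₀L²x²/6-w₀x⁵/(120L))/EI = (12·4·(4/5)³/12-12·4²·(4/5)²/6-12·(4/5)⁵/(120·4))/50000 = -18008/48828125 m
Load 3 — point force P=3 kN at a=1 m (b=L-a=3):
  y_3 = -Px²(3a-x)/(6EI)  [x≤a] = -3·(4/5)²·(3·1-(4/5))/(6·50000) = -11/781250 m
Load 4 — uniform load w=2 kN/m over full span:
  y_4 = -wx²(x²-4Lx+6L²)/(24EI) = -2·(4/5)²·((4/5)²-4·4·(4/5)+6·4²)/(24·50000) = -524/5859375 m
Superposition: y = Σ y_i = -67791/97656250 m ≈ -0.000694 m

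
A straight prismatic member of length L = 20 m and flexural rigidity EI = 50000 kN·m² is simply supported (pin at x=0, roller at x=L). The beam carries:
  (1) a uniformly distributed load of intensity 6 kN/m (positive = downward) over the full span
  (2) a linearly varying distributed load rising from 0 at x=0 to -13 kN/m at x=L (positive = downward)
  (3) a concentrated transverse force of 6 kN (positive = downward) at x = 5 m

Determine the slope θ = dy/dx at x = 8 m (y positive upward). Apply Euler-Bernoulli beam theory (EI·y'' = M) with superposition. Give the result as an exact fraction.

θ(8) = 25243/9000000 rad

Load 1 — uniform load w=6 kN/m over full span:
  θ_1 = -w(L³-6Lx²+4x³)/(24EI) = -6·(20³-6·20·8²+4·8³)/(24·50000) = -37/3125 rad
Load 2 — triangular load w₀=-13 kN/m (0→w₀ over full span):
  θ_2 = -w₀(7L⁴-30L²x²+15x⁴)/(360LEI) = -(-13)·(7·20⁴-30·20²·8²+15·8⁴)/(360·20·50000) = 4199/281250 rad
Load 3 — point force P=6 kN at a=5 m (b=L-a=15):
  θ_3 = -Pa(2L²-6Lx+3x²+a²)/(6LEI)  [x>a] = -6·5·(2·20²-6·20·8+3·8²+5²)/(6·20·50000) = -57/200000 rad
Superposition: θ = Σ θ_i = 25243/9000000 rad ≈ 0.002805 rad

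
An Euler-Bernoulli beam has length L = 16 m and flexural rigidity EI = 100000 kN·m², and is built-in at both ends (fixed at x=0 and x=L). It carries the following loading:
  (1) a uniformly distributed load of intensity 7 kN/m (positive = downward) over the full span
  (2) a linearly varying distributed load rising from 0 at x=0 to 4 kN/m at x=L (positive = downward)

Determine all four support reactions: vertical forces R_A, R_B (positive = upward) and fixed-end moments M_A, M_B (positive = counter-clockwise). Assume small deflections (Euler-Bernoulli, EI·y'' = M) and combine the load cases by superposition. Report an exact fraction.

R_A = 328/5 kN, M_A = 2752/15 kN·m, R_B = 392/5 kN, M_B = -3008/15 kN·m

Load 1 — uniform load w=7 kN/m over full span:
  R_A = wL/2 = 7·16/2 = 56 kN
  M_A = wL²/12 = 7·16²/12 = 448/3 kN·m
  R_B = wL/2 = 7·16/2 = 56 kN
  M_B = -wL²/12 = -7·16²/12 = -448/3 kN·m
Load 2 — triangular load w₀=4 kN/m (0→w₀ over full span):
  R_A = 3w₀L/20 = 3·4·16/20 = 48/5 kN
  M_A = w₀L²/30 = 4·16²/30 = 512/15 kN·m
  R_B = 7w₀L/20 = 7·4·16/20 = 112/5 kN
  M_B = -w₀L²/20 = -4·16²/20 = -256/5 kN·m
Superposition: R_A = 328/5 kN, M_A = 2752/15 kN·m, R_B = 392/5 kN, M_B = -3008/15 kN·m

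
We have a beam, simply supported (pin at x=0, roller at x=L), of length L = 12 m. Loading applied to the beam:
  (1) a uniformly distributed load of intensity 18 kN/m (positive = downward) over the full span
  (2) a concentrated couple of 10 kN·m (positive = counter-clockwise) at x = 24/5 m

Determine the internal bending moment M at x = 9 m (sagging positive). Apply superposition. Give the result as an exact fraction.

M(9) = 481/2 kN·m

Load 1 — uniform load w=18 kN/m over full span:
  M_1 = wx(L-x)/2 = 18·9·(12-9)/2 = 243 kN·m
Load 2 — applied couple M₀=10 kN·m at a=24/5 m (b=L-a=36/5):
  M_2 = M₀x/L - M₀  [x>a] = 10·9/12 - 10 = -5/2 kN·m
Superposition: M = Σ M_i = 481/2 kN·m ≈ 240.500000 kN·m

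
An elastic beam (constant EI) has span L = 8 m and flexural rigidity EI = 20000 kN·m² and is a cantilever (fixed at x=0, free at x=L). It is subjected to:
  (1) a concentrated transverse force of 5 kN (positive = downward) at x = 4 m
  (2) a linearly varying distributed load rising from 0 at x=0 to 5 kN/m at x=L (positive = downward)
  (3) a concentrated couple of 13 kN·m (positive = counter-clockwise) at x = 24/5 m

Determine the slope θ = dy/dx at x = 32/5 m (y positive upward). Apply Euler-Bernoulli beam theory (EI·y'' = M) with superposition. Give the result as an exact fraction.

θ(32/5) = -6899/468750 rad

Load 1 — point force P=5 kN at a=4 m (b=L-a=4):
  θ_1 = -Pa²/(2EI)  [x>a] = -5·4²/(2·20000) = -1/500 rad
Load 2 — triangular load w₀=5 kN/m (0→w₀ over full span):
  θ_2 = (w₀Lx²/4-w₀L²x/3-w₀x⁴/(24L))/EI = (5·8·(32/5)²/4-5·8²·(32/5)/3-5·(32/5)⁴/(24·8))/20000 = -3712/234375 rad
Load 3 — applied couple M₀=13 kN·m at a=24/5 m (b=L-a=16/5):
  θ_3 = M₀a/EI  [x>a] = 13·(24/5)/20000 = 39/12500 rad
Superposition: θ = Σ θ_i = -6899/468750 rad ≈ -0.014718 rad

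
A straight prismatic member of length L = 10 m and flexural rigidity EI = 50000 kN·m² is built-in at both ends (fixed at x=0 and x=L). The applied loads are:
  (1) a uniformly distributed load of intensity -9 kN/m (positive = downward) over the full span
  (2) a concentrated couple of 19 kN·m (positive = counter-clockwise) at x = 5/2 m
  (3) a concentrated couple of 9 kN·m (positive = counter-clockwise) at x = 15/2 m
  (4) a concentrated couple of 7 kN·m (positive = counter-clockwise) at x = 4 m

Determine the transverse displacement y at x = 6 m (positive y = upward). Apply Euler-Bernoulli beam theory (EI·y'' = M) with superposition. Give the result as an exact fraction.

Load 1 — uniform load w=-9 kN/m over full span:
  y_1 = -wx²(L-x)²/(24EI) = -(-9)·6²·(10-6)²/(24·50000) = 27/6250 m
Load 2 — applied couple M₀=19 kN·m at a=5/2 m (b=L-a=15/2):
  y_2 = (R_Ax³/6 - M_Ax²/2 - M₀(x-a)²/2)/EI  [x>a] with R_A=171/80, M_A=-57/16 = ((171/80)·6³/6 - (-57/16)·6²/2 - 19·(6-(5/2))²/2)/50000 = 247/500000 m
Load 3 — applied couple M₀=9 kN·m at a=15/2 m (b=L-a=5/2):
  y_3 = (R_Ax³/6 - M_Ax²/2)/EI  [x≤a] with R_A=81/80, M_A=45/16 = ((81/80)·6³/6 - (45/16)·6²/2)/50000 = -567/2000000 m
Load 4 — applied couple M₀=7 kN·m at a=4 m (b=L-a=6):
  y_4 = (R_Ax³/6 - M_Ax²/2 - M₀(x-a)²/2)/EI  [x>a] with R_A=126/125, M_A=21/25 = ((126/125)·6³/6 - (21/25)·6²/2 - 7·(6-4)²/2)/50000 = 56/390625 m
Superposition: y = Σ y_i = 233693/50000000 m ≈ 0.004674 m

y(6) = 233693/50000000 m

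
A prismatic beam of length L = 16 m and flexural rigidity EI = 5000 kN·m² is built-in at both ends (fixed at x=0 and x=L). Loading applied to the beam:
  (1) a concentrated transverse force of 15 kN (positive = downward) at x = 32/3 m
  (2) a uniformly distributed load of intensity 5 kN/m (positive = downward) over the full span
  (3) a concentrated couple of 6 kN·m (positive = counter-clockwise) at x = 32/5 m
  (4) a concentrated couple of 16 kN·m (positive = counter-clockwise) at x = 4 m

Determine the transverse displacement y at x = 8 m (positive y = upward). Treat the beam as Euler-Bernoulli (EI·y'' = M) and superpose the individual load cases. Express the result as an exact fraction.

Load 1 — point force P=15 kN at a=32/3 m (b=L-a=16/3):
  y_1 = -Pb²x²(3aL-(3a+b)x)/(6L³EI)  [x≤a] = -15·(16/3)²·8²·(3·(32/3)·16-(3·(32/3)+(16/3))·8)/(6·16³·5000) = -32/675 m
Load 2 — uniform load w=5 kN/m over full span:
  y_2 = -wx²(L-x)²/(24EI) = -5·8²·(16-8)²/(24·5000) = -64/375 m
Load 3 — applied couple M₀=6 kN·m at a=32/5 m (b=L-a=48/5):
  y_3 = (R_Ax³/6 - M_Ax²/2 - M₀(x-a)²/2)/EI  [x>a] with R_A=27/50, M_A=18/25 = ((27/50)·8³/6 - (18/25)·8²/2 - 6·(8-(32/5))²/2)/5000 = 48/15625 m
Load 4 — applied couple M₀=16 kN·m at a=4 m (b=L-a=12):
  y_4 = (R_Ax³/6 - M_Ax²/2 - M₀(x-a)²/2)/EI  [x>a] with R_A=9/8, M_A=-3 = ((9/8)·8³/6 - (-3)·8²/2 - 16·(8-4)²/2)/5000 = 8/625 m
Superposition: y = Σ y_i = -85304/421875 m ≈ -0.202202 m

y(8) = -85304/421875 m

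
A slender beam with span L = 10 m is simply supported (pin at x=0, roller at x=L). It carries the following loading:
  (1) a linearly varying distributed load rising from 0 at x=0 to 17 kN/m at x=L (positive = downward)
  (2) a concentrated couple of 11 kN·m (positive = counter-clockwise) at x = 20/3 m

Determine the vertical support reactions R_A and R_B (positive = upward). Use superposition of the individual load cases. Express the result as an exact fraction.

R_A = 883/30 kN, R_B = 1667/30 kN

Load 1 — triangular load w₀=17 kN/m (0→w₀ over full span):
  R_A = w₀L/6 = 17·10/6 = 85/3 kN
  R_B = w₀L/3 = 17·10/3 = 170/3 kN
Load 2 — applied couple M₀=11 kN·m at a=20/3 m (b=L-a=10/3):
  R_A = M₀/L = 11/10 kN
  R_B = -M₀/L = -11/10 kN
Superposition: R_A = 883/30 kN, R_B = 1667/30 kN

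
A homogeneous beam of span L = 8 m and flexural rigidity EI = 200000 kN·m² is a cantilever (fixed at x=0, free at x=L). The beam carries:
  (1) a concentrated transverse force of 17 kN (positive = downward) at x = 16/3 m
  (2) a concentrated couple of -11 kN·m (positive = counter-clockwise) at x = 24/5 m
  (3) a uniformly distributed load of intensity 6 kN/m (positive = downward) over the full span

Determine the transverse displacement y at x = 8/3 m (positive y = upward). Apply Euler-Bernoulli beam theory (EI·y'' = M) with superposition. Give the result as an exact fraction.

y(8/3) = -431/101250 m

Load 1 — point force P=17 kN at a=16/3 m (b=L-a=8/3):
  y_1 = -Px²(3a-x)/(6EI)  [x≤a] = -17·(8/3)²·(3·(16/3)-(8/3))/(6·200000) = -68/50625 m
Load 2 — applied couple M₀=-11 kN·m at a=24/5 m (b=L-a=16/5):
  y_2 = M₀x²/(2EI)  [x≤a] = (-11)·(8/3)²/(2·200000) = -11/56250 m
Load 3 — uniform load w=6 kN/m over full span:
  y_3 = -wx²(x²-4Lx+6L²)/(24EI) = -6·(8/3)²·((8/3)²-4·8·(8/3)+6·8²)/(24·200000) = -688/253125 m
Superposition: y = Σ y_i = -431/101250 m ≈ -0.004257 m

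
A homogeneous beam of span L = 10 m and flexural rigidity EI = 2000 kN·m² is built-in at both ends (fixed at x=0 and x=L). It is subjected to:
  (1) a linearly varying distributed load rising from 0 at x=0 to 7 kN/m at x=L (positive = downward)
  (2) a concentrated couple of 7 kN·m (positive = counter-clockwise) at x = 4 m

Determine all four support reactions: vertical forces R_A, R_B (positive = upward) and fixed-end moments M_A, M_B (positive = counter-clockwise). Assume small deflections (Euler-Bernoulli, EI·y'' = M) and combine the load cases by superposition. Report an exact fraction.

Load 1 — triangular load w₀=7 kN/m (0→w₀ over full span):
  R_A = 3w₀L/20 = 3·7·10/20 = 21/2 kN
  M_A = w₀L²/30 = 7·10²/30 = 70/3 kN·m
  R_B = 7w₀L/20 = 7·7·10/20 = 49/2 kN
  M_B = -w₀L²/20 = -7·10²/20 = -35 kN·m
Load 2 — applied couple M₀=7 kN·m at a=4 m (b=L-a=6):
  R_A = 6M₀ab/L³ = 6·7·4·6/10³ = 126/125 kN
  M_A = M₀b(2a-b)/L² = 7·6·(2·4-6)/10² = 21/25 kN·m
  R_B = -6M₀ab/L³ = -6·7·4·6/10³ = -126/125 kN
  M_B = M₀a(2b-a)/L² = 7·4·(2·6-4)/10² = 56/25 kN·m
Superposition: R_A = 2877/250 kN, M_A = 1813/75 kN·m, R_B = 5873/250 kN, M_B = -819/25 kN·m

R_A = 2877/250 kN, M_A = 1813/75 kN·m, R_B = 5873/250 kN, M_B = -819/25 kN·m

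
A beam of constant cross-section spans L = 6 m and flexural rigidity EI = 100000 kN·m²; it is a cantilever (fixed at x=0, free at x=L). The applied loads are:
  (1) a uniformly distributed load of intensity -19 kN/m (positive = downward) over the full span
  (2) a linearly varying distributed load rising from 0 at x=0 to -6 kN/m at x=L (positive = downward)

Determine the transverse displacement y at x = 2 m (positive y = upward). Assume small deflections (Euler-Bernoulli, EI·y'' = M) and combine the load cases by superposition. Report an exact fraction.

y(2) = 4987/750000 m

Load 1 — uniform load w=-19 kN/m over full span:
  y_1 = -wx²(x²-4Lx+6L²)/(24EI) = -(-19)·2²·(2²-4·6·2+6·6²)/(24·100000) = 817/150000 m
Load 2 — triangular load w₀=-6 kN/m (0→w₀ over full span):
  y_2 = (w₀Lx³/12-w₀L²x²/6-w₀x⁵/(120L))/EI = ((-6)·6·2³/12-(-6)·6²·2²/6-(-6)·2⁵/(120·6))/100000 = 451/375000 m
Superposition: y = Σ y_i = 4987/750000 m ≈ 0.006649 m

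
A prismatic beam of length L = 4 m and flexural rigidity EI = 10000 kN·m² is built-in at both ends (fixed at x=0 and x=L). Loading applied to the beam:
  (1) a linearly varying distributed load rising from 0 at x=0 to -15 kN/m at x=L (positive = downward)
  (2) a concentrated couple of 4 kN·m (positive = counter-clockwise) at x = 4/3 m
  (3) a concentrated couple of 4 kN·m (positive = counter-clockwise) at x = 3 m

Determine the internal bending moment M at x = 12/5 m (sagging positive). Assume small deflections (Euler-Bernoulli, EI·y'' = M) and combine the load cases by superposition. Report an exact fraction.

Load 1 — triangular load w₀=-15 kN/m (0→w₀ over full span):
  M_1 = 3w₀Lx/20 - w₀L²/30 - w₀x³/(6L) = 3·(-15)·4·(12/5)/20 - (-15)·4²/30 - (-15)·(12/5)³/(6·4) = -124/25 kN·m
Load 2 — applied couple M₀=4 kN·m at a=4/3 m (b=L-a=8/3):
  M_2 = R_Ax - M_A - M₀  [x>a] with R_A=4/3, M_A=0 = (4/3)·(12/5) - 0 - 4 = -4/5 kN·m
Load 3 — applied couple M₀=4 kN·m at a=3 m (b=L-a=1):
  M_3 = R_Ax - M_A  [x≤a] with R_A=9/8, M_A=5/4 = (9/8)·(12/5) - (5/4) = 29/20 kN·m
Superposition: M = Σ M_i = -431/100 kN·m ≈ -4.310000 kN·m

M(12/5) = -431/100 kN·m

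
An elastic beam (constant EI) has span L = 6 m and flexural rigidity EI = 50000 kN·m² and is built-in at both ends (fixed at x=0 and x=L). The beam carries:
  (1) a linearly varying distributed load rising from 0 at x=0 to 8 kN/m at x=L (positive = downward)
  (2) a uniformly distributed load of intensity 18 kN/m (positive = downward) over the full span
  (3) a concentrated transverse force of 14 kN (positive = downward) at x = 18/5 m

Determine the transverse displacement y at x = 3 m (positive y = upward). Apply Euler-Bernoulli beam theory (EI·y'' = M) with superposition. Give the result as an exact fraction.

y(3) = -44181/25000000 m

Load 1 — triangular load w₀=8 kN/m (0→w₀ over full span):
  y_1 = -w₀x²(L-x)²(x+2L)/(120LEI) = -8·3²·(6-3)²·(3+2·6)/(120·6·50000) = -27/100000 m
Load 2 — uniform load w=18 kN/m over full span:
  y_2 = -wx²(L-x)²/(24EI) = -18·3²·(6-3)²/(24·50000) = -243/200000 m
Load 3 — point force P=14 kN at a=18/5 m (b=L-a=12/5):
  y_3 = -Pb²x²(3aL-(3a+b)x)/(6L³EI)  [x≤a] = -14·(12/5)²·3²·(3·(18/5)·6-(3·(18/5)+(12/5))·3)/(6·6³·50000) = -441/1562500 m
Superposition: y = Σ y_i = -44181/25000000 m ≈ -0.001767 m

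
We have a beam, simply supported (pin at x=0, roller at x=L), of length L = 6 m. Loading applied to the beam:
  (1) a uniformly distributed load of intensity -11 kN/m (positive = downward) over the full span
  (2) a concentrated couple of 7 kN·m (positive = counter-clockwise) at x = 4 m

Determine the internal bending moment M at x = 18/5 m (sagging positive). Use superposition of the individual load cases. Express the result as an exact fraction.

M(18/5) = -1083/25 kN·m

Load 1 — uniform load w=-11 kN/m over full span:
  M_1 = wx(L-x)/2 = (-11)·(18/5)·(6-(18/5))/2 = -1188/25 kN·m
Load 2 — applied couple M₀=7 kN·m at a=4 m (b=L-a=2):
  M_2 = M₀x/L  [x≤a] = 7·(18/5)/6 = 21/5 kN·m
Superposition: M = Σ M_i = -1083/25 kN·m ≈ -43.320000 kN·m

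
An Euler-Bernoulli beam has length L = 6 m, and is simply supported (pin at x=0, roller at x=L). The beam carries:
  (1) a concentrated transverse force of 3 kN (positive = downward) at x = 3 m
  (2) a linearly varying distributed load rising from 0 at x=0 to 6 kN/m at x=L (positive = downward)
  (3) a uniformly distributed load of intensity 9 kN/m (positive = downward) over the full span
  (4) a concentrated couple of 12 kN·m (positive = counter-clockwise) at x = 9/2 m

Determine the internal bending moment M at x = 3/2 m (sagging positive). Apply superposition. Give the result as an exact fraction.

M(3/2) = 705/16 kN·m

Load 1 — point force P=3 kN at a=3 m (b=L-a=3):
  M_1 = Pbx/L  [x≤a] = 3·3·(3/2)/6 = 9/4 kN·m
Load 2 — triangular load w₀=6 kN/m (0→w₀ over full span):
  M_2 = w₀Lx/6 - w₀x³/(6L) = 6·6·(3/2)/6 - 6·(3/2)³/(6·6) = 135/16 kN·m
Load 3 — uniform load w=9 kN/m over full span:
  M_3 = wx(L-x)/2 = 9·(3/2)·(6-(3/2))/2 = 243/8 kN·m
Load 4 — applied couple M₀=12 kN·m at a=9/2 m (b=L-a=3/2):
  M_4 = M₀x/L  [x≤a] = 12·(3/2)/6 = 3 kN·m
Superposition: M = Σ M_i = 705/16 kN·m ≈ 44.062500 kN·m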